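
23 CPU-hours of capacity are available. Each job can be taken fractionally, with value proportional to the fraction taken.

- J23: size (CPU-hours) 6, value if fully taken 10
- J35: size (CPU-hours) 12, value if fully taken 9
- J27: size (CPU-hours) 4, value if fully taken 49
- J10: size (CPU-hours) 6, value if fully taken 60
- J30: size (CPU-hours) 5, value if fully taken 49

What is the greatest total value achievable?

169.5

Sort by value density: J27 49/4≈12.2, J10 60/6≈10, J30 49/5≈9.8, J23 10/6≈1.67, J35 9/12≈0.75.
J27: take in full, 4 CPU-hours for value 49 → 19 left.
All 6 CPU-hours of J10 fit (value 60) → 13 remain.
Take all of J30 (5 CPU-hours, value 49) → 8 CPU-hours left.
Take all of J23 (6 CPU-hours, value 10) → 2 CPU-hours left.
Fill the last 2 CPU-hours with part of J35: 2/12 of it earns 1.5.
Total value = 169.5.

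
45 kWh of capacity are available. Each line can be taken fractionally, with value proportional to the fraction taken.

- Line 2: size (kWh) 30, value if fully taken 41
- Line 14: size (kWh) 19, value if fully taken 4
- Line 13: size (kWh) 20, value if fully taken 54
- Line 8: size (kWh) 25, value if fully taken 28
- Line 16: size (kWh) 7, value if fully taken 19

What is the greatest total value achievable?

97.6

Sort by value density: Line 16 19/7≈2.71, Line 13 54/20≈2.7, Line 2 41/30≈1.37, Line 8 28/25≈1.12, Line 14 4/19≈0.211.
All 7 kWh of Line 16 fit (value 19) → 38 remain.
Take all of Line 13 (20 kWh, value 54) → 18 kWh left.
Only 18 kWh remain; take 18/30 of Line 2 for value 41×18/30 = 24.6.
Total value = 97.6.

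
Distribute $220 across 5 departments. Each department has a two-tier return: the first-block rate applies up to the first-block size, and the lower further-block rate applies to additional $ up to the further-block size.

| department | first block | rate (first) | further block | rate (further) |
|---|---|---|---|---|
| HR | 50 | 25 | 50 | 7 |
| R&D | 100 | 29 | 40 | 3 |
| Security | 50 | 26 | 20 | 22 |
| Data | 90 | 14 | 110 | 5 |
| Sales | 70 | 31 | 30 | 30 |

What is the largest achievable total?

Treat each block as its own option and order by rate: Sales/T1 31 > Sales/T2 30 > R&D/T1 29 > Security/T1 26 > HR/T1 25 > Security/T2 22 > Data/T1 14 > HR/T2 7 > Data/T2 5 > R&D/T2 3.
Fill Sales T1 block (70 at 31) ; 150 left.
Sales/T2 (30): +30 ; 120 left.
R&D T1 at 29: fill all 100 ; 20 left.
Security/T1: +20 of 50 at 26; pool empty.
Total = 31×70 + 30×30 + 29×100 + 26×20 = 6490.

6490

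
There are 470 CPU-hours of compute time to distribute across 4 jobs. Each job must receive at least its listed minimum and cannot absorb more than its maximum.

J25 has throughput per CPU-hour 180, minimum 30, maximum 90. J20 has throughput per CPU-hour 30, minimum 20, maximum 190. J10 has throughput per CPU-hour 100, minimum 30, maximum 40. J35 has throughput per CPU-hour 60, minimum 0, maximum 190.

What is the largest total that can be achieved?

36100

Meeting every minimum uses 30+20+30+0 = 80 CPU-hours, leaving 390.
Order the jobs by throughput per CPU-hour: J25 180 > J10 100 > J35 60 > J20 30.
J25 takes 60 more to reach its cap of 90 — 330 left.
J10 takes 10 more to reach its cap of 40 — 320 left.
J35 takes 190 more to reach its cap of 190 — 130 left.
J20 has room for 170 more but only 130 remain, so it gets 150.
Total = 180×90 + 30×150 + 100×40 + 60×190 = 36100.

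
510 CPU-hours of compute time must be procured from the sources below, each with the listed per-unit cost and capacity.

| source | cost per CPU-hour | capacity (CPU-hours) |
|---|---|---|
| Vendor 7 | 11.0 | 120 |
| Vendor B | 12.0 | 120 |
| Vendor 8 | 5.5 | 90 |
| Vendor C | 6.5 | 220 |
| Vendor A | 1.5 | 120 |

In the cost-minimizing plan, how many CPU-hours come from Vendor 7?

80

Cheapest first:
Vendor A (1.5): use full 120 ; 390 CPU-hours to go.
Vendor 8 (5.5): use full 90 ; 300 CPU-hours to go.
Vendor C (6.5): use full 220 ; 80 CPU-hours to go.
Vendor 7 at 11.0: take 80 of its 120 ; requirement met.
Vendor B: unused.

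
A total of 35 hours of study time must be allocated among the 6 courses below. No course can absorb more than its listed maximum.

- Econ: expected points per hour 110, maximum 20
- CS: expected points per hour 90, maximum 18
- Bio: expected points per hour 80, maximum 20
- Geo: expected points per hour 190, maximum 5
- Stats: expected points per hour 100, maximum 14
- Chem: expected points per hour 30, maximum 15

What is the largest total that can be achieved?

4150

Highest expected points per hour first: Geo 190 > Econ 110 > Stats 100 > CS 90 > Bio 80 > Chem 30.
Geo: +5 to 5 (cap) ; 30 left.
Econ: +20 to 20 (cap) ; 10 left.
Stats: +10 (room for 14) → 10. Pool exhausted.
Total = 110×20 + 190×5 + 100×10 = 4150.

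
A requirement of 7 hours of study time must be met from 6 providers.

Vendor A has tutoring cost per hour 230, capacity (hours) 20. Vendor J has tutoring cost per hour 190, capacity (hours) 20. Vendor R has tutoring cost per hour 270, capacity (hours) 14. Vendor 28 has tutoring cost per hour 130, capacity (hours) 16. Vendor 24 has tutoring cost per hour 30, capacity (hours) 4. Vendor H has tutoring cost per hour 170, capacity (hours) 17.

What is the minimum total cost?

Fill from the cheapest provider first.
Vendor 24 at 30: take all 4 hours — 3 still needed.
Take 3 from Vendor 28 at 130 to finish.
Vendor H, Vendor J, Vendor A, Vendor R: unused.
Cost = 4×30 + 3×130 = 510.

510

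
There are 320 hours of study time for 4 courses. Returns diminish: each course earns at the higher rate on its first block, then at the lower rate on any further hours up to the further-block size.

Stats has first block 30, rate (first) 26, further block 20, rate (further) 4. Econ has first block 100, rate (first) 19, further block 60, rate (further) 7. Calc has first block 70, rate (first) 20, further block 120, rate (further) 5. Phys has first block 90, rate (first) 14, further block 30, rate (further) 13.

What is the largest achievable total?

5730

Treat each block as its own option and order by rate: Stats/tier1 26 > Calc/tier1 20 > Econ/tier1 19 > Phys/tier1 14 > Phys/tier2 13 > Econ/tier2 7 > Calc/tier2 5 > Stats/tier2 4.
Fill Stats tier1 block (30 at 26) — 290 left.
Calc tier1 at 20: fill all 70 — 220 left.
Econ/tier1 (19): +100 — 120 left.
Fill Phys tier1 block (90 at 14) — 30 left.
Phys tier2 at 13: fill all 30 — 0 left.
Total = 26×30 + 20×70 + 19×100 + 14×90 + 13×30 = 5730.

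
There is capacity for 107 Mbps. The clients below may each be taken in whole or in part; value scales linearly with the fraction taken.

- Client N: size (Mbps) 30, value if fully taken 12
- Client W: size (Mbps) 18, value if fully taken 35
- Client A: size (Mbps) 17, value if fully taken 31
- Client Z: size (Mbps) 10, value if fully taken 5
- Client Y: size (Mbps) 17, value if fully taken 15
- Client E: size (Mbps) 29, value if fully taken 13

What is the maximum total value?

105.4

Rank by value-to-size ratio: Client W 35/18≈1.94, Client A 31/17≈1.82, Client Y 15/17≈0.882, Client Z 5/10≈0.5, Client E 13/29≈0.448, Client N 12/30≈0.4.
Take all of Client W (18 Mbps, value 35) — 89 Mbps left.
All 17 Mbps of Client A fit (value 31) — 72 remain.
Client Y: take in full, 17 Mbps for value 15 — 55 left.
Client Z: take in full, 10 Mbps for value 5 — 45 left.
Take all of Client E (29 Mbps, value 13) — 16 Mbps left.
16 Mbps left: a 16/30 share of Client N gives 12×16/30 = 6.4.
Total value = 105.4.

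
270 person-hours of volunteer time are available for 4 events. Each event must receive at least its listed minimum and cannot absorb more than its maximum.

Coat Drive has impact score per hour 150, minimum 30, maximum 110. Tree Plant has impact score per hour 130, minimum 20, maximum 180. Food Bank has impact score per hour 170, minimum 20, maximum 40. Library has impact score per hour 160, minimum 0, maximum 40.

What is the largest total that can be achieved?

Meeting every minimum uses 30+20+20+0 = 70 person-hours, leaving 200.
Highest impact score per hour first: Food Bank 170 > Library 160 > Coat Drive 150 > Tree Plant 130.
Food Bank takes 20 more to reach its cap of 40 ; 180 left.
Library takes 40 more to reach its cap of 40 ; 140 left.
Coat Drive: +80 to 110 (cap) ; 60 left.
Only 60 left; Tree Plant takes them to reach 80.
Total = 150×110 + 130×80 + 170×40 + 160×40 = 40100.

40100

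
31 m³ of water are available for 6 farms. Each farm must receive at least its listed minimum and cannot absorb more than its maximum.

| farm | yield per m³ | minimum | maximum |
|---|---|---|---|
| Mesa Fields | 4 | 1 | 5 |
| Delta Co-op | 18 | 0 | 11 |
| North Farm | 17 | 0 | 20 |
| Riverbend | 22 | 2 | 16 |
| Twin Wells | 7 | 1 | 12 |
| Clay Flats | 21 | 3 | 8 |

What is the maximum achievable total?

621

Meeting every minimum uses 1+0+0+2+1+3 = 7 m³, leaving 24.
Highest yield per m³ first: Riverbend 22 > Clay Flats 21 > Delta Co-op 18 > North Farm 17 > Twin Wells 7 > Mesa Fields 4.
Riverbend: +14 to 16 (cap) → 10 left.
Give Clay Flats 5 more to hit its cap of 8 → 5 left.
Only 5 left; Delta Co-op takes them to reach 5.
Total = 4×1 + 18×5 + 22×16 + 7×1 + 21×8 = 621.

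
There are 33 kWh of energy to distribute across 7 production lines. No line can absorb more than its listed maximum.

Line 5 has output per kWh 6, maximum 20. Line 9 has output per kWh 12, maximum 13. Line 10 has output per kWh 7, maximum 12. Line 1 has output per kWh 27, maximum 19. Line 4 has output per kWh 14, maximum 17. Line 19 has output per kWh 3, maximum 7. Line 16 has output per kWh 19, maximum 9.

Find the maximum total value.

754

Highest output per kWh first: Line 1 27 > Line 16 19 > Line 4 14 > Line 9 12 > Line 10 7 > Line 5 6 > Line 19 3.
Give Line 1 19 to hit its cap of 19 → 14 left.
Line 16: +9 to 9 (cap) → 5 left.
Only 5 left; Line 4 takes them to reach 5.
Total = 27×19 + 14×5 + 19×9 = 754.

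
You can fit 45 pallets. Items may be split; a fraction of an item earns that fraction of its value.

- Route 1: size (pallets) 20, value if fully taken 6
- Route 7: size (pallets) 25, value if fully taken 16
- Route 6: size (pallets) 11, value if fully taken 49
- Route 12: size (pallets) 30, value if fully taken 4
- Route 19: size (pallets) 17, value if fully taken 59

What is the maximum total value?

118.88

Sort by value density: Route 6 49/11≈4.45, Route 19 59/17≈3.47, Route 7 16/25≈0.64, Route 1 6/20≈0.3, Route 12 4/30≈0.133.
All 11 pallets of Route 6 fit (value 49) ; 34 remain.
Take all of Route 19 (17 pallets, value 59) ; 17 pallets left.
Only 17 pallets remain; take 17/25 of Route 7 for value 16×17/25 = 10.88.
Total value = 118.88.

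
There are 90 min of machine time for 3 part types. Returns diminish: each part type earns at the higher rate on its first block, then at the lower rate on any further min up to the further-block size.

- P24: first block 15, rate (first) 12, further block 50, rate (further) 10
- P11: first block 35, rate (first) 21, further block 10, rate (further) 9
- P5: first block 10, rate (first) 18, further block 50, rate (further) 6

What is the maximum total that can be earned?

Treat each block as its own option and order by rate: P11/T1 21 > P5/T1 18 > P24/T1 12 > P24/T2 10 > P11/T2 9 > P5/T2 6.
P11/T1 (21): +35 — 55 left.
P5 T1 at 18: fill all 10 — 45 left.
P24 T1 at 12: fill all 15 — 30 left.
30 remain; put them into P24 T2 at 10.
Total = 21×35 + 18×10 + 12×15 + 10×30 = 1395.

1395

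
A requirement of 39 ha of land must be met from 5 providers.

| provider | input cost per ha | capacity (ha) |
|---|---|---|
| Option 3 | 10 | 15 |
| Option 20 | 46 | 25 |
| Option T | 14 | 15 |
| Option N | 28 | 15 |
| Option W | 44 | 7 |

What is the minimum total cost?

Fill from the cheapest provider first.
Option 3 at 10: take all 15 ha ; 24 still needed.
Take 15 from Option T at 14 ; need 9 more.
Option N (28): take the remaining 9 ; done.
Option W, Option 20: unused.
Cost = 15×10 + 15×14 + 9×28 = 612.

612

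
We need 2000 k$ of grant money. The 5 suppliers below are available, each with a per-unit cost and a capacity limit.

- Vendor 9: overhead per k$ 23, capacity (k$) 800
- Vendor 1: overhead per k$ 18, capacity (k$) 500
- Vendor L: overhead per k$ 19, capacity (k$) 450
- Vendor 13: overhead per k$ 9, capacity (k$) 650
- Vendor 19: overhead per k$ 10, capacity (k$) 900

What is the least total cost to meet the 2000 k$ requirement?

Use suppliers in increasing cost order.
Vendor 13 (9): use full 650 — 1350 k$ to go.
Vendor 19 at 10: take all 900 k$ — 450 still needed.
Vendor 1 at 18: take 450 of its 500 — requirement met.
Vendor L, Vendor 9: unused.
Cost = 650×9 + 900×10 + 450×18 = 22950.

22950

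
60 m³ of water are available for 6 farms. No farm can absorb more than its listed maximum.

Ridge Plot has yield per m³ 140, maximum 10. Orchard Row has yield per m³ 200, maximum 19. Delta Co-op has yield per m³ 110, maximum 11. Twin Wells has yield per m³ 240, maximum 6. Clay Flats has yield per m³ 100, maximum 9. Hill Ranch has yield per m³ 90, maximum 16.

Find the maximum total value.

9200

Rank by yield per m³: Twin Wells 240 > Orchard Row 200 > Ridge Plot 140 > Delta Co-op 110 > Clay Flats 100 > Hill Ranch 90.
Twin Wells: +6 to 6 (cap) → 54 left.
Orchard Row: +19 to 19 (cap) → 35 left.
Give Ridge Plot 10 to hit its cap of 10 → 25 left.
Give Delta Co-op 11 to hit its cap of 11 → 14 left.
Clay Flats takes 9 to reach its cap of 9 → 5 left.
Only 5 left; Hill Ranch takes them to reach 5.
Total = 140×10 + 200×19 + 110×11 + 240×6 + 100×9 + 90×5 = 9200.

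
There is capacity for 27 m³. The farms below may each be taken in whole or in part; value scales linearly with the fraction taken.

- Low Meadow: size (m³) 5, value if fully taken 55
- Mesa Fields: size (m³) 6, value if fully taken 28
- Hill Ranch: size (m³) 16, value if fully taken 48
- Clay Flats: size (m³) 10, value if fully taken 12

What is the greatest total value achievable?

Rank by value-to-size ratio: Low Meadow 55/5≈11, Mesa Fields 28/6≈4.67, Hill Ranch 48/16≈3, Clay Flats 12/10≈1.2.
Take all of Low Meadow (5 m³, value 55) — 22 m³ left.
Mesa Fields: take in full, 6 m³ for value 28 — 16 left.
Take all of Hill Ranch (16 m³, value 48) — 0 m³ left.
Total value = 131.

131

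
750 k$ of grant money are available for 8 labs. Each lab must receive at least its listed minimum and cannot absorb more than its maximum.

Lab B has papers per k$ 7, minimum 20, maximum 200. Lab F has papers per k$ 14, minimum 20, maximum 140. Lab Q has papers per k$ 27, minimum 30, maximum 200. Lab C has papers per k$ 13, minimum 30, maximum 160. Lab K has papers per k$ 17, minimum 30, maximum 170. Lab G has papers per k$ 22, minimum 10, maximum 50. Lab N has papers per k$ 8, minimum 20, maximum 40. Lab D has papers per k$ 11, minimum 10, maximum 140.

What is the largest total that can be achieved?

Meeting every minimum uses 20+20+30+30+30+10+20+10 = 170 k$, leaving 580.
Highest papers per k$ first: Lab Q 27 > Lab G 22 > Lab K 17 > Lab F 14 > Lab C 13 > Lab D 11 > Lab N 8 > Lab B 7.
Lab Q: +170 to 200 (cap) — 410 left.
Lab G takes 40 more to reach its cap of 50 — 370 left.
Lab K: +140 to 170 (cap) — 230 left.
Give Lab F 120 more to hit its cap of 140 — 110 left.
Lab C has room for 130 more but only 110 remain, so it gets 140.
Total = 7×20 + 14×140 + 27×200 + 13×140 + 17×170 + 22×50 + 8×20 + 11×10 = 13580.

13580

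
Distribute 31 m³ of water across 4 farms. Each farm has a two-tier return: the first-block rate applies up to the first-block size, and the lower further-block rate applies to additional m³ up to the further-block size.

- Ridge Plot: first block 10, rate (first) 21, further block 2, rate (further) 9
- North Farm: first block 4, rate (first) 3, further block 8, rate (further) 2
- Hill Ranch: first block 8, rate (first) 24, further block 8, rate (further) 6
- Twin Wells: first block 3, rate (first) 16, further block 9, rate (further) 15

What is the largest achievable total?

Order all 8 blocks by rate: Hill Ranch/first 24 > Ridge Plot/first 21 > Twin Wells/first 16 > Twin Wells/second 15 > Ridge Plot/second 9 > Hill Ranch/second 6 > North Farm/first 3 > North Farm/second 2.
Hill Ranch/first (24): +8 ; 23 left.
Ridge Plot/first (21): +10 ; 13 left.
Twin Wells first at 16: fill all 3 ; 10 left.
Fill Twin Wells second block (9 at 15) ; 1 left.
1 remain; put them into Ridge Plot second at 9.
Total = 24×8 + 21×10 + 16×3 + 15×9 + 9×1 = 594.

594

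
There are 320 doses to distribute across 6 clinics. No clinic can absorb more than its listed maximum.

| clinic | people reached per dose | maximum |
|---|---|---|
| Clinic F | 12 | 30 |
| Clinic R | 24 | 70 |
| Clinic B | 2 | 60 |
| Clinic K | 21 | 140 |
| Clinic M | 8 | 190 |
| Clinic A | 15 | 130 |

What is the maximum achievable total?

Rank by people reached per dose: Clinic R 24 > Clinic K 21 > Clinic A 15 > Clinic F 12 > Clinic M 8 > Clinic B 2.
Give Clinic R 70 to hit its cap of 70 ; 250 left.
Give Clinic K 140 to hit its cap of 140 ; 110 left.
Clinic A has room for 130 but only 110 remain, so it gets 110.
Total = 24×70 + 21×140 + 15×110 = 6270.

6270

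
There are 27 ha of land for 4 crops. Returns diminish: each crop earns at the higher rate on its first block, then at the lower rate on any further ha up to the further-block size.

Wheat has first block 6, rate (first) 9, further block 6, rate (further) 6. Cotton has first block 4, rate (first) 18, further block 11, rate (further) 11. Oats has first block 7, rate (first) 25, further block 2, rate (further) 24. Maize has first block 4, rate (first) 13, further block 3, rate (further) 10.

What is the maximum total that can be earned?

Rank every tier by rate: Oats/tier1 25 > Oats/tier2 24 > Cotton/tier1 18 > Maize/tier1 13 > Cotton/tier2 11 > Maize/tier2 10 > Wheat/tier1 9 > Wheat/tier2 6.
Oats/tier1 (25): +7 ; 20 left.
Fill Oats tier2 block (2 at 24) ; 18 left.
Cotton tier1 at 18: fill all 4 ; 14 left.
Maize/tier1 (13): +4 ; 10 left.
Cotton/tier2: +10 of 11 at 11; pool empty.
Total = 25×7 + 24×2 + 18×4 + 13×4 + 11×10 = 457.

457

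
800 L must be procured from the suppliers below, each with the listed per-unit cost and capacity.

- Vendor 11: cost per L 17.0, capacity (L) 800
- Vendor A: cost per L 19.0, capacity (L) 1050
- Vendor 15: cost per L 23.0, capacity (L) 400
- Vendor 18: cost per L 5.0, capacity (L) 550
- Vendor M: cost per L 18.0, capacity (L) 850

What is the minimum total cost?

7000

Cheapest first:
Vendor 18 (5.0): use full 550 → 250 L to go.
Take 250 from Vendor 11 at 17.0 to finish.
Vendor M, Vendor A, Vendor 15: unused.
Cost = 550×5.0 + 250×17.0 = 7000.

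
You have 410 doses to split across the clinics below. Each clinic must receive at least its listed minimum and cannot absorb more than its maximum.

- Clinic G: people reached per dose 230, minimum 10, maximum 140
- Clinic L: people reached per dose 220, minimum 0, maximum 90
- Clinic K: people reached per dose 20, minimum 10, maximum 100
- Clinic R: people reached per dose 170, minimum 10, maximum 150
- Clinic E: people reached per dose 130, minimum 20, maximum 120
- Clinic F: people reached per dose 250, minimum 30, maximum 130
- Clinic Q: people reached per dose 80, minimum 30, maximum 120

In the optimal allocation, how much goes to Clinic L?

Meeting every minimum uses 10+0+10+10+20+30+30 = 110 doses, leaving 300.
Order the clinics by people reached per dose: Clinic F 250 > Clinic G 230 > Clinic L 220 > Clinic R 170 > Clinic E 130 > Clinic Q 80 > Clinic K 20.
Clinic F takes 100 more to reach its cap of 130 — 200 left.
Clinic G: +130 to 140 (cap) — 70 left.
Only 70 left; Clinic L takes them to reach 70.

70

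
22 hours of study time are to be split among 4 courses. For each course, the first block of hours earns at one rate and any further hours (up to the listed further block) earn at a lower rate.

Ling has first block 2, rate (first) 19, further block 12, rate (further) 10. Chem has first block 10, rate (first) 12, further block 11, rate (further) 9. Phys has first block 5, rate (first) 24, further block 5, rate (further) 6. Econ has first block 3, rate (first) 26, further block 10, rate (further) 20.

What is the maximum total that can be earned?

460

Treat each block as its own option and order by rate: Econ/T1 26 > Phys/T1 24 > Econ/T2 20 > Ling/T1 19 > Chem/T1 12 > Ling/T2 10 > Chem/T2 9 > Phys/T2 6.
Econ/T1 (26): +3 → 19 left.
Fill Phys T1 block (5 at 24) → 14 left.
Fill Econ T2 block (10 at 20) → 4 left.
Ling T1 at 19: fill all 2 → 2 left.
Chem T1 at 12: only 2 left, fill 2.
Total = 26×3 + 24×5 + 20×10 + 19×2 + 12×2 = 460.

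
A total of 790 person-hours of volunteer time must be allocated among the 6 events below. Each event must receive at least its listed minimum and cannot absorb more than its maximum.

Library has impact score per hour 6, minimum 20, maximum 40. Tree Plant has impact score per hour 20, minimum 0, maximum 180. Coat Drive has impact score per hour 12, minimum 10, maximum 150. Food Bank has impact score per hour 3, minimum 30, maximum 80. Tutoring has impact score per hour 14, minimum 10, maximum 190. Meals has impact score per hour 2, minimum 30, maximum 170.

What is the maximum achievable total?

8840

Meeting every minimum uses 20+0+10+30+10+30 = 100 person-hours, leaving 690.
Rank by impact score per hour: Tree Plant 20 > Tutoring 14 > Coat Drive 12 > Library 6 > Food Bank 3 > Meals 2.
Tree Plant takes 180 more to reach its cap of 180 — 510 left.
Tutoring: +180 to 190 (cap) — 330 left.
Coat Drive takes 140 more to reach its cap of 150 — 190 left.
Library takes 20 more to reach its cap of 40 — 170 left.
Food Bank: +50 to 80 (cap) — 120 left.
Meals has room for 140 more but only 120 remain, so it gets 150.
Total = 6×40 + 20×180 + 12×150 + 3×80 + 14×190 + 2×150 = 8840.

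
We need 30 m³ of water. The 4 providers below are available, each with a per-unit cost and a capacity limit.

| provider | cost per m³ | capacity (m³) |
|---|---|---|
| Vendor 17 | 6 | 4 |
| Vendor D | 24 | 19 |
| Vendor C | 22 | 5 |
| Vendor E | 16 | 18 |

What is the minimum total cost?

Fill from the cheapest provider first.
Vendor 17 (6): use full 4 → 26 m³ to go.
Take 18 from Vendor E at 16 → need 8 more.
Vendor C at 22: take all 5 m³ → 3 still needed.
Take 3 from Vendor D at 24 to finish.
Cost = 4×6 + 18×16 + 5×22 + 3×24 = 494.

494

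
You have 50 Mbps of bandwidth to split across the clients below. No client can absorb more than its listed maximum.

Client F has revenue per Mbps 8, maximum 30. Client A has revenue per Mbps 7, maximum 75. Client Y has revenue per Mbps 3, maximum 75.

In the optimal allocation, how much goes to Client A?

20

Highest revenue per Mbps first: Client F 8 > Client A 7 > Client Y 3.
Give Client F 30 to hit its cap of 30 — 20 left.
Client A: +20 (room for 75) → 20. Pool exhausted.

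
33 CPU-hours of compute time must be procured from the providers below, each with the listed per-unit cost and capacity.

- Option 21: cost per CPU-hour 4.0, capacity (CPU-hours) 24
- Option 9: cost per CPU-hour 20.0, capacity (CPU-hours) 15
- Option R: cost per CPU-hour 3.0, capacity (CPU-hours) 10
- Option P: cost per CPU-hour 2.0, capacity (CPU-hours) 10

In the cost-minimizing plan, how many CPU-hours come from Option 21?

Fill from the cheapest provider first.
Option P (2.0): use full 10 ; 23 CPU-hours to go.
Take 10 from Option R at 3.0 ; need 13 more.
Take 13 from Option 21 at 4.0 to finish.
Option 9: unused.

13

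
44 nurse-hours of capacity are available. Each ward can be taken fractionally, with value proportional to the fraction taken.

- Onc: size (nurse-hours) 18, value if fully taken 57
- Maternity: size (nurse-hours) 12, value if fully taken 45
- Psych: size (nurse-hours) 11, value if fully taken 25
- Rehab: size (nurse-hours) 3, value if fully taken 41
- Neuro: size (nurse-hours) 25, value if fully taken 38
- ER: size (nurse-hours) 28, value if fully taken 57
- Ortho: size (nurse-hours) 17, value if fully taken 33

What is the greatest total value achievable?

168

Sort by value density: Rehab 41/3≈13.7, Maternity 45/12≈3.75, Onc 57/18≈3.17, Psych 25/11≈2.27, ER 57/28≈2.04, Ortho 33/17≈1.94, Neuro 38/25≈1.52.
All 3 nurse-hours of Rehab fit (value 41) — 41 remain.
Take all of Maternity (12 nurse-hours, value 45) — 29 nurse-hours left.
All 18 nurse-hours of Onc fit (value 57) — 11 remain.
All 11 nurse-hours of Psych fit (value 25) — 0 remain.
Total value = 168.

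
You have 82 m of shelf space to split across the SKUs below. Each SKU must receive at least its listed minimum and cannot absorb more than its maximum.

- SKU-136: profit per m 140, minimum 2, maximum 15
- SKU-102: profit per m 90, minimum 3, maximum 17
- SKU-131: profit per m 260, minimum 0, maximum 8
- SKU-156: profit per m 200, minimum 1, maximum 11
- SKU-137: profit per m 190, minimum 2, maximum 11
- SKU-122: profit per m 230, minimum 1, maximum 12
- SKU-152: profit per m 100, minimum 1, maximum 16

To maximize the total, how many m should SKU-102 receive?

9

Meeting every minimum uses 2+3+0+1+2+1+1 = 10 m, leaving 72.
Highest profit per m first: SKU-131 260 > SKU-122 230 > SKU-156 200 > SKU-137 190 > SKU-136 140 > SKU-152 100 > SKU-102 90.
SKU-131: +8 to 8 (cap) ; 64 left.
Give SKU-122 11 more to hit its cap of 12 ; 53 left.
SKU-156: +10 to 11 (cap) ; 43 left.
SKU-137 takes 9 more to reach its cap of 11 ; 34 left.
Give SKU-136 13 more to hit its cap of 15 ; 21 left.
Give SKU-152 15 more to hit its cap of 16 ; 6 left.
Only 6 left; SKU-102 takes them to reach 9.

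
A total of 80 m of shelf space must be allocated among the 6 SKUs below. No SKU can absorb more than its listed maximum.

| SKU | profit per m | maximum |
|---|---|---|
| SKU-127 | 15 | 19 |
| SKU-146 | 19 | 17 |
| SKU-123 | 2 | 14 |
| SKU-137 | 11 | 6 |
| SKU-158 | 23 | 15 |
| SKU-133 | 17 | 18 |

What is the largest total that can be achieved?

Order the SKUs by profit per m: SKU-158 23 > SKU-146 19 > SKU-133 17 > SKU-127 15 > SKU-137 11 > SKU-123 2.
Give SKU-158 15 to hit its cap of 15 — 65 left.
SKU-146 takes 17 to reach its cap of 17 — 48 left.
SKU-133: +18 to 18 (cap) — 30 left.
SKU-127: +19 to 19 (cap) — 11 left.
Give SKU-137 6 to hit its cap of 6 — 5 left.
Only 5 left; SKU-123 takes them to reach 5.
Total = 15×19 + 19×17 + 2×5 + 11×6 + 23×15 + 17×18 = 1335.

1335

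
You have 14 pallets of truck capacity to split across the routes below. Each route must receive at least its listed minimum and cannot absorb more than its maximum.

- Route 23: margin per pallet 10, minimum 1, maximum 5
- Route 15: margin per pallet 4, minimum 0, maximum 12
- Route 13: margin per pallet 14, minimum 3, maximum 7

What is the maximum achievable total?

156

Meeting every minimum uses 1+0+3 = 4 pallets, leaving 10.
Highest margin per pallet first: Route 13 14 > Route 23 10 > Route 15 4.
Route 13: +4 to 7 (cap) — 6 left.
Give Route 23 4 more to hit its cap of 5 — 2 left.
Route 15 has room for 12 more but only 2 remain, so it gets 2.
Total = 10×5 + 4×2 + 14×7 = 156.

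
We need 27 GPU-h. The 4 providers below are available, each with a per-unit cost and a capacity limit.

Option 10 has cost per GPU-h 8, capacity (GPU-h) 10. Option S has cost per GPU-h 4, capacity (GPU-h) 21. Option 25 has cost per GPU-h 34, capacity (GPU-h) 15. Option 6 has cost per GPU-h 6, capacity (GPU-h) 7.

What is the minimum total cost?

120

Cheapest first:
Option S (4): use full 21 → 6 GPU-h to go.
Option 6 (6): take the remaining 6 → done.
Option 10, Option 25: unused.
Cost = 21×4 + 6×6 = 120.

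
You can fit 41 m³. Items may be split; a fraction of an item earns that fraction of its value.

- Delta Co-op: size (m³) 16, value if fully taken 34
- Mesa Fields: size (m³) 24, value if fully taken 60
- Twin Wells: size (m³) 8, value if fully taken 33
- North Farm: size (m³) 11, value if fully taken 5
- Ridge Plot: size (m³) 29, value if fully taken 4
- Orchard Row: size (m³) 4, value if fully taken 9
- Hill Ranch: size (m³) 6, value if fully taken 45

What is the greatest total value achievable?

Best value per unit of size first: Hill Ranch 45/6≈7.5, Twin Wells 33/8≈4.12, Mesa Fields 60/24≈2.5, Orchard Row 9/4≈2.25, Delta Co-op 34/16≈2.12, North Farm 5/11≈0.455, Ridge Plot 4/29≈0.138.
All 6 m³ of Hill Ranch fit (value 45) ; 35 remain.
All 8 m³ of Twin Wells fit (value 33) ; 27 remain.
Take all of Mesa Fields (24 m³, value 60) ; 3 m³ left.
Only 3 m³ remain; take 3/4 of Orchard Row for value 9×3/4 = 6.75.
Total value = 144.75.

144.75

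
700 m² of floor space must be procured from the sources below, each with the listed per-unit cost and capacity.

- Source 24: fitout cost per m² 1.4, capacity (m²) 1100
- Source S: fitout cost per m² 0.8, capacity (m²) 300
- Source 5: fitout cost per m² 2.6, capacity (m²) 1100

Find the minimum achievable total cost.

Fill from the cheapest source first.
Source S (0.8): use full 300 → 400 m² to go.
Take 400 from Source 24 at 1.4 to finish.
Source 5: unused.
Cost = 300×0.8 + 400×1.4 = 800.

800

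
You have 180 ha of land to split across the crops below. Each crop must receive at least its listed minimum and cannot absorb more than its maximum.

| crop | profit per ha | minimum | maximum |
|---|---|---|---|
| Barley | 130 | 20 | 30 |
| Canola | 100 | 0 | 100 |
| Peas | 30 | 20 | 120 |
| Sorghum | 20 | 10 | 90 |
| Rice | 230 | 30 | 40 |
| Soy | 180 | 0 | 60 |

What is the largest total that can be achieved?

Meeting every minimum uses 20+0+20+10+30+0 = 80 ha, leaving 100.
Rank by profit per ha: Rice 230 > Soy 180 > Barley 130 > Canola 100 > Peas 30 > Sorghum 20.
Rice takes 10 more to reach its cap of 40 → 90 left.
Give Soy 60 more to hit its cap of 60 → 30 left.
Give Barley 10 more to hit its cap of 30 → 20 left.
Canola has room for 100 more but only 20 remain, so it gets 20.
Total = 130×30 + 100×20 + 30×20 + 20×10 + 230×40 + 180×60 = 26700.

26700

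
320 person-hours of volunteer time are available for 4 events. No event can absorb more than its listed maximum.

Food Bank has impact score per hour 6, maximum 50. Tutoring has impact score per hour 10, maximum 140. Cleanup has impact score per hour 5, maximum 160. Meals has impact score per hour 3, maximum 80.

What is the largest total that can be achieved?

Order the events by impact score per hour: Tutoring 10 > Food Bank 6 > Cleanup 5 > Meals 3.
Tutoring: +140 to 140 (cap) → 180 left.
Give Food Bank 50 to hit its cap of 50 → 130 left.
Cleanup: +130 (room for 160) → 130. Pool exhausted.
Total = 6×50 + 10×140 + 5×130 = 2350.

2350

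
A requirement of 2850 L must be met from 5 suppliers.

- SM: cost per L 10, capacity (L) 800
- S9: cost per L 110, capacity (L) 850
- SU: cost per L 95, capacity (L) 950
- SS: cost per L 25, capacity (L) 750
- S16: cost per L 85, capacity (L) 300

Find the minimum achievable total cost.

Use suppliers in increasing cost order.
Take 800 from SM at 10 ; need 2050 more.
SS at 25: take all 750 L ; 1300 still needed.
S16 at 85: take all 300 L ; 1000 still needed.
SU (95): use full 950 ; 50 L to go.
S9 at 110: take 50 of its 850 ; requirement met.
Cost = 800×10 + 750×25 + 300×85 + 950×95 + 50×110 = 148000.

148000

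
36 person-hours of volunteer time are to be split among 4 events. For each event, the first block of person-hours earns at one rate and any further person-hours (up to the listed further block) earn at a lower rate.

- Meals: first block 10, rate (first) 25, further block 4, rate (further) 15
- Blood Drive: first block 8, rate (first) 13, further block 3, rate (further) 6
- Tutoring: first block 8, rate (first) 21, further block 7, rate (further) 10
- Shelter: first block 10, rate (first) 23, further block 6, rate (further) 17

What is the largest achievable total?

780

Rank every tier by rate: Meals/T1 25 > Shelter/T1 23 > Tutoring/T1 21 > Shelter/T2 17 > Meals/T2 15 > Blood Drive/T1 13 > Tutoring/T2 10 > Blood Drive/T2 6.
Fill Meals T1 block (10 at 25) → 26 left.
Fill Shelter T1 block (10 at 23) → 16 left.
Tutoring/T1 (21): +8 → 8 left.
Fill Shelter T2 block (6 at 17) → 2 left.
Meals/T2: +2 of 4 at 15; pool empty.
Total = 25×10 + 23×10 + 21×8 + 17×6 + 15×2 = 780.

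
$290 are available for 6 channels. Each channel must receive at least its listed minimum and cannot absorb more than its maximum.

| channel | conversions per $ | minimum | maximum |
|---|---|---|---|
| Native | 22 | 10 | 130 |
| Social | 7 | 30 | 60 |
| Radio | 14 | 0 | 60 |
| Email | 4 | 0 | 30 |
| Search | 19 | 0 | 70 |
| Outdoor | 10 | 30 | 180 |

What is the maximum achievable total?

5120

Meeting every minimum uses 10+30+0+0+0+30 = 70 $, leaving 220.
Rank by conversions per $: Native 22 > Search 19 > Radio 14 > Outdoor 10 > Social 7 > Email 4.
Native takes 120 more to reach its cap of 130 → 100 left.
Search: +70 to 70 (cap) → 30 left.
Radio: +30 (room for 60) → 30. Pool exhausted.
Total = 22×130 + 7×30 + 14×30 + 19×70 + 10×30 = 5120.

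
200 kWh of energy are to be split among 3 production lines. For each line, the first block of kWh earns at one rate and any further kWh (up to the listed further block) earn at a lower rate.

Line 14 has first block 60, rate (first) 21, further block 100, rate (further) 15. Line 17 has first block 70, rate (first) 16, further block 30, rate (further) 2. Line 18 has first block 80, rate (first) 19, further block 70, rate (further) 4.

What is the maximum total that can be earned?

3740

Treat each block as its own option and order by rate: Line 14/tier1 21 > Line 18/tier1 19 > Line 17/tier1 16 > Line 14/tier2 15 > Line 18/tier2 4 > Line 17/tier2 2.
Line 14/tier1 (21): +60 — 140 left.
Line 18 tier1 at 19: fill all 80 — 60 left.
Line 17/tier1: +60 of 70 at 16; pool empty.
Total = 21×60 + 19×80 + 16×60 = 3740.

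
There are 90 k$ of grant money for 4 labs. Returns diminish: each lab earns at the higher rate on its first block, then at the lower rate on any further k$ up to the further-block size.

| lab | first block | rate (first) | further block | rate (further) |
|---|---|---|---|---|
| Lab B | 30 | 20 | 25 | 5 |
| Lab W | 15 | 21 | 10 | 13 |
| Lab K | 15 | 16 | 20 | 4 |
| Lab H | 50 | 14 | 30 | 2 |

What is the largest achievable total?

Rank every tier by rate: Lab W/tier1 21 > Lab B/tier1 20 > Lab K/tier1 16 > Lab H/tier1 14 > Lab W/tier2 13 > Lab B/tier2 5 > Lab K/tier2 4 > Lab H/tier2 2.
Lab W/tier1 (21): +15 — 75 left.
Lab B tier1 at 20: fill all 30 — 45 left.
Fill Lab K tier1 block (15 at 16) — 30 left.
30 remain; put them into Lab H tier1 at 14.
Total = 21×15 + 20×30 + 16×15 + 14×30 = 1575.

1575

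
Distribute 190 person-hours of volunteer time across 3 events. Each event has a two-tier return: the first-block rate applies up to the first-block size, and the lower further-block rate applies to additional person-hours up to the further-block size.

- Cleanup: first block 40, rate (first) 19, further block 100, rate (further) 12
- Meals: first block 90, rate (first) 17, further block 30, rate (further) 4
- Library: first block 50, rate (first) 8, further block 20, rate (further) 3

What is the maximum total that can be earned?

Rank every tier by rate: Cleanup/first 19 > Meals/first 17 > Cleanup/second 12 > Library/first 8 > Meals/second 4 > Library/second 3.
Cleanup/first (19): +40 ; 150 left.
Meals/first (17): +90 ; 60 left.
Cleanup second at 12: only 60 left, fill 60.
Total = 19×40 + 17×90 + 12×60 = 3010.

3010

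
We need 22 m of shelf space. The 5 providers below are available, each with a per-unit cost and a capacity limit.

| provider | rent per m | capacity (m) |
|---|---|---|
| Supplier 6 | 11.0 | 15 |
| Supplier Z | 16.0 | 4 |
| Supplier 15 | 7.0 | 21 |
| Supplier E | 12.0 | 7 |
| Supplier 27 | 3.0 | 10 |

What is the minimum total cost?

Fill from the cheapest provider first.
Take 10 from Supplier 27 at 3.0 ; need 12 more.
Supplier 15 at 7.0: take 12 of its 21 ; requirement met.
Supplier 6, Supplier E, Supplier Z: unused.
Cost = 10×3.0 + 12×7.0 = 114.

114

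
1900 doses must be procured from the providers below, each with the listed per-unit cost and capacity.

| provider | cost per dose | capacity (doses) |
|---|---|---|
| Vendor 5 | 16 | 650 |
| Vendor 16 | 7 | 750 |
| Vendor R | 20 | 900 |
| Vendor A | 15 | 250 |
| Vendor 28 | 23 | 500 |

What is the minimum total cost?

24400

Fill from the cheapest provider first.
Vendor 16 (7): use full 750 — 1150 doses to go.
Vendor A (15): use full 250 — 900 doses to go.
Vendor 5 (16): use full 650 — 250 doses to go.
Vendor R at 20: take 250 of its 900 — requirement met.
Vendor 28: unused.
Cost = 750×7 + 250×15 + 650×16 + 250×20 = 24400.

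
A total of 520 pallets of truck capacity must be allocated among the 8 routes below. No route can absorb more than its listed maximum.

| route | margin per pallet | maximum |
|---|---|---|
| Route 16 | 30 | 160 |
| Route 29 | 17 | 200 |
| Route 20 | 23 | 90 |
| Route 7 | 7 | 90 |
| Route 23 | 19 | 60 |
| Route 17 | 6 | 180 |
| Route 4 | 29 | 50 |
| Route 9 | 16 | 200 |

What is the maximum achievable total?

Order the routes by margin per pallet: Route 16 30 > Route 4 29 > Route 20 23 > Route 23 19 > Route 29 17 > Route 9 16 > Route 7 7 > Route 17 6.
Route 16: +160 to 160 (cap) — 360 left.
Route 4 takes 50 to reach its cap of 50 — 310 left.
Route 20 takes 90 to reach its cap of 90 — 220 left.
Route 23: +60 to 60 (cap) — 160 left.
Route 29: +160 (room for 200) → 160. Pool exhausted.
Total = 30×160 + 17×160 + 23×90 + 19×60 + 29×50 = 12180.

12180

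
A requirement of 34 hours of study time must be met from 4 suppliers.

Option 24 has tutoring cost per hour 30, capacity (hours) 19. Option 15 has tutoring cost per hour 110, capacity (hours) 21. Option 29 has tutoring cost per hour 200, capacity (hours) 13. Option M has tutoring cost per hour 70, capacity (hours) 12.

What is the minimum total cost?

1740

Fill from the cheapest supplier first.
Take 19 from Option 24 at 30 → need 15 more.
Option M (70): use full 12 → 3 hours to go.
Option 15 at 110: take 3 of its 21 → requirement met.
Option 29: unused.
Cost = 19×30 + 12×70 + 3×110 = 1740.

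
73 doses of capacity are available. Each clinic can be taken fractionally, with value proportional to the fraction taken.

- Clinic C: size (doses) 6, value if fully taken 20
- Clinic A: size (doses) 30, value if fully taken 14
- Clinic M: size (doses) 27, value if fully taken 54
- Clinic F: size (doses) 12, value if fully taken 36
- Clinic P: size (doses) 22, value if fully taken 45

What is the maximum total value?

157.8

Sort by value density: Clinic C 20/6≈3.33, Clinic F 36/12≈3, Clinic P 45/22≈2.05, Clinic M 54/27≈2, Clinic A 14/30≈0.467.
Clinic C: take in full, 6 doses for value 20 → 67 left.
Clinic F: take in full, 12 doses for value 36 → 55 left.
Take all of Clinic P (22 doses, value 45) → 33 doses left.
Take all of Clinic M (27 doses, value 54) → 6 doses left.
Only 6 doses remain; take 6/30 of Clinic A for value 14×6/30 = 2.8.
Total value = 157.8.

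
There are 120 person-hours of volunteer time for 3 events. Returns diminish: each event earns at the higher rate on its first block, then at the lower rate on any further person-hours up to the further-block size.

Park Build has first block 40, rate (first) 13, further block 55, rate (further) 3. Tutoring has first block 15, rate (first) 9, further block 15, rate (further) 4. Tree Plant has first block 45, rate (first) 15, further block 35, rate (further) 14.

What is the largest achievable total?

1685

Treat each block as its own option and order by rate: Tree Plant/tier1 15 > Tree Plant/tier2 14 > Park Build/tier1 13 > Tutoring/tier1 9 > Tutoring/tier2 4 > Park Build/tier2 3.
Tree Plant/tier1 (15): +45 — 75 left.
Fill Tree Plant tier2 block (35 at 14) — 40 left.
Park Build/tier1 (13): +40 — 0 left.
Total = 15×45 + 14×35 + 13×40 = 1685.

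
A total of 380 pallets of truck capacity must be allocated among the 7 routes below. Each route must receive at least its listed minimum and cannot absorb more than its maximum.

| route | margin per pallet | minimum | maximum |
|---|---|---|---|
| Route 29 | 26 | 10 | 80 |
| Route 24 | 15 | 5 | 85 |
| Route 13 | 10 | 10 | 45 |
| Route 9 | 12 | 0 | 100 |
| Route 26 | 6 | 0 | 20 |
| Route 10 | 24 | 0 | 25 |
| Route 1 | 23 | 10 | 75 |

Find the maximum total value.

7030

Meeting every minimum uses 10+5+10+0+0+0+10 = 35 pallets, leaving 345.
Order the routes by margin per pallet: Route 29 26 > Route 10 24 > Route 1 23 > Route 24 15 > Route 9 12 > Route 13 10 > Route 26 6.
Route 29: +70 to 80 (cap) — 275 left.
Route 10: +25 to 25 (cap) — 250 left.
Route 1: +65 to 75 (cap) — 185 left.
Give Route 24 80 more to hit its cap of 85 — 105 left.
Route 9 takes 100 more to reach its cap of 100 — 5 left.
Route 13: +5 (room for 35) → 15. Pool exhausted.
Total = 26×80 + 15×85 + 10×15 + 12×100 + 24×25 + 23×75 = 7030.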